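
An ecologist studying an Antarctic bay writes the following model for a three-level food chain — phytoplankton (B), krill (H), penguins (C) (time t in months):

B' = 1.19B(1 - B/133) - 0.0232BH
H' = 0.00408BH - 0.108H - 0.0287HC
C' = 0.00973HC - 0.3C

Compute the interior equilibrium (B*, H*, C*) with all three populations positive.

B* ≈ 53.1, H* ≈ 30.8, C* ≈ 3.78

From dC/dt = 0: 0.00973H* = 0.3, so H* = 30.8.
From dB/dt = 0: 1.19(1 - B*/133) = 0.0232·30.8, giving B* = 133·(1 - 0.601) = 53.1.
From dH/dt = 0: 0.00408·53.1 - 0.108 = 0.0287C*, so C* = 0.108/0.0287 = 3.78.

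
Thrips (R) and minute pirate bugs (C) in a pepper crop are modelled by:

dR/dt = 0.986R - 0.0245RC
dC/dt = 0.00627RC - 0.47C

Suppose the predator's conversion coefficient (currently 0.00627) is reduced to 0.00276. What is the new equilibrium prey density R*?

At the interior fixed point, setting dC/dt = 0 with C > 0 fixes R* = (predator death rate)/(RC coefficient) — independent of the other coefficients.
With the change, R* = 0.47/0.00276 = 170; it rises from 75.

R* ≈ 170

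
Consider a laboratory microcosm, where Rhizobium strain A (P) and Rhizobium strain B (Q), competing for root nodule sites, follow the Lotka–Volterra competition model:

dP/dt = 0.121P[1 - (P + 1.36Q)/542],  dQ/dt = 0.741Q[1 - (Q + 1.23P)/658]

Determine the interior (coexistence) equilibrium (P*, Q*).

P* ≈ 524, Q* ≈ 12.9

Setting both brackets to zero gives the nullclines P + 1.36Q = 542 and 1.23P + Q = 658.
Substituting Q = 658 - 1.23P into the first: P(1 - 1.36·1.23) = 542 - 1.36·658.
So P* = -353/-0.673 = 524, and then Q* = 658 - 1.23·524 = 12.9.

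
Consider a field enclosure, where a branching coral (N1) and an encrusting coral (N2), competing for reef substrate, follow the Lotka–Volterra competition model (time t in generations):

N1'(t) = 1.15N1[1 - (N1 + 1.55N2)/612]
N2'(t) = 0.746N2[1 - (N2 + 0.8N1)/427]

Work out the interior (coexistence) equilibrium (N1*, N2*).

Setting both brackets to zero gives the nullclines N1 + 1.55N2 = 612 and 0.8N1 + N2 = 427.
Substituting N2 = 427 - 0.8N1 into the first: N1(1 - 1.55·0.8) = 612 - 1.55·427.
So N1* = -49.9/-0.24 = 208, and then N2* = 427 - 0.8·208 = 261.

N1* ≈ 208, N2* ≈ 261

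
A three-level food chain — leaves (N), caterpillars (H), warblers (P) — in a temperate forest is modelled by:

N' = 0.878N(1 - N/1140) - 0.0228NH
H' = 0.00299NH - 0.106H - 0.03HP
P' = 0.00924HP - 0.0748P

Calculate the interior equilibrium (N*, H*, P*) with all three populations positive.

From dP/dt = 0: 0.00924H* = 0.0748, so H* = 8.1.
From dN/dt = 0: 0.878(1 - N*/1140) = 0.0228·8.1, giving N* = 1140·(1 - 0.21) = 900.
From dH/dt = 0: 0.00299·900 - 0.106 = 0.03P*, so P* = 2.59/0.03 = 86.2.

N* ≈ 900, H* ≈ 8.1, P* ≈ 86.2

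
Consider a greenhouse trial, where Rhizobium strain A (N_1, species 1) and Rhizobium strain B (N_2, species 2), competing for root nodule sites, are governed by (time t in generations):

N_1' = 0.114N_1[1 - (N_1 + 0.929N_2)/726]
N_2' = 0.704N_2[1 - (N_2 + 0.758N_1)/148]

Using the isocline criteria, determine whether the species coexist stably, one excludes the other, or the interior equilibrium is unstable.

Compare the nullcline intercepts: K1/α12 = 726/0.929 = 781 > K2 = 148; K2/α21 = 148/0.758 = 195 < K1 = 726.
Since the inequalities point opposite ways, species 1 can invade but species 2 cannot.

species 1 excludes species 2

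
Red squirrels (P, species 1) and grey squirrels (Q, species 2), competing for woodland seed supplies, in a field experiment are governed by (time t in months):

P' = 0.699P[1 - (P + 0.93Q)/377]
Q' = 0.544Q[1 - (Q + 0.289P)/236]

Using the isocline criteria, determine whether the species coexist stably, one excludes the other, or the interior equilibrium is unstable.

stable coexistence

Compare the nullcline intercepts: K1/α12 = 377/0.93 = 405 > K2 = 236; K2/α21 = 236/0.289 = 817 > K1 = 377.
Since both inequalities hold, each species can invade when rare, so the interior equilibrium is stable.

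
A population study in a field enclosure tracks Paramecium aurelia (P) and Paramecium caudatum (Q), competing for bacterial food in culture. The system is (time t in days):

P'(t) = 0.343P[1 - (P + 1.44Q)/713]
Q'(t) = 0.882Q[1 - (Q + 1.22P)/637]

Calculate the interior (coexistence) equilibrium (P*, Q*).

Setting both brackets to zero gives the nullclines P + 1.44Q = 713 and 1.22P + Q = 637.
Substituting Q = 637 - 1.22P into the first: P(1 - 1.44·1.22) = 713 - 1.44·637.
So P* = -204/-0.757 = 270, and then Q* = 637 - 1.22·270 = 308.

P* ≈ 270, Q* ≈ 308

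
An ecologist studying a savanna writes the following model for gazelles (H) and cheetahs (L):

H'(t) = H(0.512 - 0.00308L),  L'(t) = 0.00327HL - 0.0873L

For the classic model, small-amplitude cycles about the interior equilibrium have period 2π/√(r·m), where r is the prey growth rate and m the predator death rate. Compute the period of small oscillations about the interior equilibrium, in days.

T ≈ 29.7 days

Here r = 0.512 and m = 0.0873, so r·m = 0.0447.
ω = √0.0447 = 0.211 per day, hence T = 2π/ω ≈ 29.7 days.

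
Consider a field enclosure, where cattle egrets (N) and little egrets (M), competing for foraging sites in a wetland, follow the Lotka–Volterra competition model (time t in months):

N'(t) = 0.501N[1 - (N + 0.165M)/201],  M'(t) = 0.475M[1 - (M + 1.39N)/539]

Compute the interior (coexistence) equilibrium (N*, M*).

N* ≈ 145, M* ≈ 337

Setting both brackets to zero gives the nullclines N + 0.165M = 201 and 1.39N + M = 539.
Substituting M = 539 - 1.39N into the first: N(1 - 0.165·1.39) = 201 - 0.165·539.
So N* = 112/0.771 = 145, and then M* = 539 - 1.39·145 = 337.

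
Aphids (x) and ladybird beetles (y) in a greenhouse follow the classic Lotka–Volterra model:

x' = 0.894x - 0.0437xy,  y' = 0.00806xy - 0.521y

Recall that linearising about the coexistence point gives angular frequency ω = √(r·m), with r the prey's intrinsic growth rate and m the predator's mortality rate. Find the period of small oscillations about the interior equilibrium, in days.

T ≈ 9.21 days

Here r = 0.894 and m = 0.521, so r·m = 0.466.
ω = √0.466 = 0.682 per day, hence T = 2π/ω ≈ 9.21 days.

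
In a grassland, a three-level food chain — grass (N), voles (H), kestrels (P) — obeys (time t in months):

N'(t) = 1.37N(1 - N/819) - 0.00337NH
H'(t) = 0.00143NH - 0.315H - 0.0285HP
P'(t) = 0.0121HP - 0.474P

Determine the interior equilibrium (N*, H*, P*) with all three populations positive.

N* ≈ 740, H* ≈ 39.2, P* ≈ 26.1

From dP/dt = 0: 0.0121H* = 0.474, so H* = 39.2.
From dN/dt = 0: 1.37(1 - N*/819) = 0.00337·39.2, giving N* = 819·(1 - 0.0964) = 740.
From dH/dt = 0: 0.00143·740 - 0.315 = 0.0285P*, so P* = 0.743/0.0285 = 26.1.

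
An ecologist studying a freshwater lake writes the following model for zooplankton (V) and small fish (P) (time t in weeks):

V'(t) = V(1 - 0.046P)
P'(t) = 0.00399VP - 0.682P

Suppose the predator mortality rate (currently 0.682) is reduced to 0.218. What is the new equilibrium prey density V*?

At the interior fixed point, setting dP/dt = 0 with P > 0 fixes V* = (predator death rate)/(VP coefficient) — independent of the other coefficients.
With the change, V* = 0.218/0.00399 = 54.6; it falls from 171.

V* ≈ 54.6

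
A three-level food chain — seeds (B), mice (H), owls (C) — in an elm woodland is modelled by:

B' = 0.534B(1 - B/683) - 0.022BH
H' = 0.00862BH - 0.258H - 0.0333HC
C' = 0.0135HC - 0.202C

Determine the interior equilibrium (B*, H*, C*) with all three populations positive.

B* ≈ 262, H* ≈ 15, C* ≈ 60.1

From dC/dt = 0: 0.0135H* = 0.202, so H* = 15.
From dB/dt = 0: 0.534(1 - B*/683) = 0.022·15, giving B* = 683·(1 - 0.616) = 262.
From dH/dt = 0: 0.00862·262 - 0.258 = 0.0333C*, so C* = 2/0.0333 = 60.1.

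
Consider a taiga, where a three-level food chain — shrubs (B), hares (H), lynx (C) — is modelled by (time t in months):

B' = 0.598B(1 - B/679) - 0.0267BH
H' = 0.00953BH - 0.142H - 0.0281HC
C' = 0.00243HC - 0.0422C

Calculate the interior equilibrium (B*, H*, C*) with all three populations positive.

From dC/dt = 0: 0.00243H* = 0.0422, so H* = 17.4.
From dB/dt = 0: 0.598(1 - B*/679) = 0.0267·17.4, giving B* = 679·(1 - 0.775) = 153.
From dH/dt = 0: 0.00953·153 - 0.142 = 0.0281C*, so C* = 1.31/0.0281 = 46.7.

B* ≈ 153, H* ≈ 17.4, C* ≈ 46.7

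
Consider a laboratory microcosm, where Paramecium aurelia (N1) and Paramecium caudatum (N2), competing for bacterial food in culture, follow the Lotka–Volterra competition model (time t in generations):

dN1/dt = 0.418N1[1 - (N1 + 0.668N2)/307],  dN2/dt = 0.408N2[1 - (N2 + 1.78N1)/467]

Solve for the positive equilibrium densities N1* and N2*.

N1* ≈ 26.2, N2* ≈ 420

Setting both brackets to zero gives the nullclines N1 + 0.668N2 = 307 and 1.78N1 + N2 = 467.
Substituting N2 = 467 - 1.78N1 into the first: N1(1 - 0.668·1.78) = 307 - 0.668·467.
So N1* = -4.96/-0.189 = 26.2, and then N2* = 467 - 1.78·26.2 = 420.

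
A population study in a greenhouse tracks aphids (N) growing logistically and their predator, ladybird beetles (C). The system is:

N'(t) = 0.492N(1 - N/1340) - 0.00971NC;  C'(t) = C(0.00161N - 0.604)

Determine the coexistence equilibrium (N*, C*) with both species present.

From dC/dt = 0 with C > 0: 0.00161N* = 0.604, so N* = 375.
Substitute into dN/dt = 0: 0.492(1 - 375/1340) = 0.00971C*.
The bracket is 0.72, giving C* = 0.354/0.00971 = 36.5.

N* ≈ 375, C* ≈ 36.5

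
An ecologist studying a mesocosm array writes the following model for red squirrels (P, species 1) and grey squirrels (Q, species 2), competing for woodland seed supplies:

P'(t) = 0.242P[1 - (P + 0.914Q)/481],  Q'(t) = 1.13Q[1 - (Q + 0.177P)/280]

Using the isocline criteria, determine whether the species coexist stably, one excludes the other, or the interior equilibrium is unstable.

Compare the nullcline intercepts: K1/α12 = 481/0.914 = 526 > K2 = 280; K2/α21 = 280/0.177 = 1580 > K1 = 481.
Since both inequalities hold, each species can invade when rare, so the interior equilibrium is stable.

stable coexistence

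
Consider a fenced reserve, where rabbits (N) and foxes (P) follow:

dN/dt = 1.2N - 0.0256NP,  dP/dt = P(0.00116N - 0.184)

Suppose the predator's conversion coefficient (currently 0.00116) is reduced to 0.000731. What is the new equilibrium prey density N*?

At the interior fixed point, setting dP/dt = 0 with P > 0 fixes N* = (predator death rate)/(NP coefficient) — independent of the other coefficients.
With the change, N* = 0.184/0.000731 = 252; it rises from 159.

N* ≈ 252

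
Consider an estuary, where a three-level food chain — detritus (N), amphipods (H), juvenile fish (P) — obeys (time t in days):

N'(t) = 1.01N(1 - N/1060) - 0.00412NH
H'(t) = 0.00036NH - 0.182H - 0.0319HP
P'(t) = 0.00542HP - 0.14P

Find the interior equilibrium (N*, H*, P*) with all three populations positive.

From dP/dt = 0: 0.00542H* = 0.14, so H* = 25.8.
From dN/dt = 0: 1.01(1 - N*/1060) = 0.00412·25.8, giving N* = 1060·(1 - 0.105) = 948.
From dH/dt = 0: 0.00036·948 - 0.182 = 0.0319P*, so P* = 0.159/0.0319 = 5.

N* ≈ 948, H* ≈ 25.8, P* ≈ 5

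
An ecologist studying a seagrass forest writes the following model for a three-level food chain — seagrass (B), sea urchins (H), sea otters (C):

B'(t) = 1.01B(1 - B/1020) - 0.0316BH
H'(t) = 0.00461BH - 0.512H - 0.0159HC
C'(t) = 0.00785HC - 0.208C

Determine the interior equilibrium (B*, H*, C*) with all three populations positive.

From dC/dt = 0: 0.00785H* = 0.208, so H* = 26.5.
From dB/dt = 0: 1.01(1 - B*/1020) = 0.0316·26.5, giving B* = 1020·(1 - 0.829) = 174.
From dH/dt = 0: 0.00461·174 - 0.512 = 0.0159C*, so C* = 0.292/0.0159 = 18.4.

B* ≈ 174, H* ≈ 26.5, C* ≈ 18.4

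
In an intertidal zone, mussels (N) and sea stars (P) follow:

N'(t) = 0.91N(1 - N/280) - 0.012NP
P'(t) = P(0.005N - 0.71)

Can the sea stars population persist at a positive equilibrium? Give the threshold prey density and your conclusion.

The predator equation gives dP/dt > 0 only when N > 0.71/0.005 = 142.
Without the predator, N → K = 280. Since 280 > 142, the predator can invade and persist.

Threshold N = 142; K > 142, so yes, the predator persists.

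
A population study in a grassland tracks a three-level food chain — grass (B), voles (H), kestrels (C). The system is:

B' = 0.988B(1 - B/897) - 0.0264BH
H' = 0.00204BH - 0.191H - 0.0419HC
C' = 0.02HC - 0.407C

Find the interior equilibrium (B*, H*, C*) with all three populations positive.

B* ≈ 409, H* ≈ 20.3, C* ≈ 15.4

From dC/dt = 0: 0.02H* = 0.407, so H* = 20.3.
From dB/dt = 0: 0.988(1 - B*/897) = 0.0264·20.3, giving B* = 897·(1 - 0.544) = 409.
From dH/dt = 0: 0.00204·409 - 0.191 = 0.0419C*, so C* = 0.644/0.0419 = 15.4.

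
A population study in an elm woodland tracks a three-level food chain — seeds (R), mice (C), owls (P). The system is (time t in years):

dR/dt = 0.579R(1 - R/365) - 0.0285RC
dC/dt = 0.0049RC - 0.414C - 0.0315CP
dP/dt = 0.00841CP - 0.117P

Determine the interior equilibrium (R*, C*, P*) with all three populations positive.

R* ≈ 115, C* ≈ 13.9, P* ≈ 4.75

From dP/dt = 0: 0.00841C* = 0.117, so C* = 13.9.
From dR/dt = 0: 0.579(1 - R*/365) = 0.0285·13.9, giving R* = 365·(1 - 0.685) = 115.
From dC/dt = 0: 0.0049·115 - 0.414 = 0.0315P*, so P* = 0.15/0.0315 = 4.75.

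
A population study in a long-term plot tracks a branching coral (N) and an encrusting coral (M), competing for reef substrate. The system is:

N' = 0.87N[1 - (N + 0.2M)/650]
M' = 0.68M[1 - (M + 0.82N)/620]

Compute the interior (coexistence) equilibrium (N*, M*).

N* ≈ 629, M* ≈ 104

Setting both brackets to zero gives the nullclines N + 0.2M = 650 and 0.82N + M = 620.
Substituting M = 620 - 0.82N into the first: N(1 - 0.2·0.82) = 650 - 0.2·620.
So N* = 526/0.836 = 629, and then M* = 620 - 0.82·629 = 104.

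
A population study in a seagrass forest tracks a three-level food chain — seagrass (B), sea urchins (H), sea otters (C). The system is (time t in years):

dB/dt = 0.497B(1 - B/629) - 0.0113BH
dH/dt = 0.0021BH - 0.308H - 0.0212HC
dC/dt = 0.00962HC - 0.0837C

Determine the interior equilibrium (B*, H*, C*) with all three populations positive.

B* ≈ 505, H* ≈ 8.7, C* ≈ 35.5

From dC/dt = 0: 0.00962H* = 0.0837, so H* = 8.7.
From dB/dt = 0: 0.497(1 - B*/629) = 0.0113·8.7, giving B* = 629·(1 - 0.198) = 505.
From dH/dt = 0: 0.0021·505 - 0.308 = 0.0212C*, so C* = 0.752/0.0212 = 35.5.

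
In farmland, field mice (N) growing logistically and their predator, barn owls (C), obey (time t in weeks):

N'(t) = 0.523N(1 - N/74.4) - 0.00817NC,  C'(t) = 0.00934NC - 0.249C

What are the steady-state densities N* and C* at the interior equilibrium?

From dC/dt = 0 with C > 0: 0.00934N* = 0.249, so N* = 26.7.
Substitute into dN/dt = 0: 0.523(1 - 26.7/74.4) = 0.00817C*.
The bracket is 0.642, giving C* = 0.336/0.00817 = 41.1.

N* ≈ 26.7, C* ≈ 41.1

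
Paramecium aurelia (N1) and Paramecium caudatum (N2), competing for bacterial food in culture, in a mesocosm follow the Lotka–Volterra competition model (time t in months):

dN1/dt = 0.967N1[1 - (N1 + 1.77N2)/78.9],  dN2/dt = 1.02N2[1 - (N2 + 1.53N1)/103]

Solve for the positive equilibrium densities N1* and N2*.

Setting both brackets to zero gives the nullclines N1 + 1.77N2 = 78.9 and 1.53N1 + N2 = 103.
Substituting N2 = 103 - 1.53N1 into the first: N1(1 - 1.77·1.53) = 78.9 - 1.77·103.
So N1* = -103/-1.71 = 60.5, and then N2* = 103 - 1.53·60.5 = 10.4.

N1* ≈ 60.5, N2* ≈ 10.4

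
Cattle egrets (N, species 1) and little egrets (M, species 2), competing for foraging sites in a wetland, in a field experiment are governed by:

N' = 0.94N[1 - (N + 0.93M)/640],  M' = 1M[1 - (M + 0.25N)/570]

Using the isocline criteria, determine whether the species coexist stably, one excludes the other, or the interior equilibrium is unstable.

stable coexistence

Compare the nullcline intercepts: K1/α12 = 640/0.93 = 688 > K2 = 570; K2/α21 = 570/0.25 = 2280 > K1 = 640.
Since both inequalities hold, each species can invade when rare, so the interior equilibrium is stable.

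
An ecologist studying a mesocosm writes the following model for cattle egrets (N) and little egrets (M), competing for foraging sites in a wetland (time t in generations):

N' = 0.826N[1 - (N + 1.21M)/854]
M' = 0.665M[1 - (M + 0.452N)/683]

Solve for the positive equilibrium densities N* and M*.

Setting both brackets to zero gives the nullclines N + 1.21M = 854 and 0.452N + M = 683.
Substituting M = 683 - 0.452N into the first: N(1 - 1.21·0.452) = 854 - 1.21·683.
So N* = 27.6/0.453 = 60.9, and then M* = 683 - 0.452·60.9 = 655.

N* ≈ 60.9, M* ≈ 655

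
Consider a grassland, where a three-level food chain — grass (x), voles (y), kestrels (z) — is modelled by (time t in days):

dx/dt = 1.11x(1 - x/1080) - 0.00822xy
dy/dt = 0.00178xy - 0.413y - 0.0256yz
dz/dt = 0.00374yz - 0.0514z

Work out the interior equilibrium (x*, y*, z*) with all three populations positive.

x* ≈ 970, y* ≈ 13.7, z* ≈ 51.3

From dz/dt = 0: 0.00374y* = 0.0514, so y* = 13.7.
From dx/dt = 0: 1.11(1 - x*/1080) = 0.00822·13.7, giving x* = 1080·(1 - 0.102) = 970.
From dy/dt = 0: 0.00178·970 - 0.413 = 0.0256z*, so z* = 1.31/0.0256 = 51.3.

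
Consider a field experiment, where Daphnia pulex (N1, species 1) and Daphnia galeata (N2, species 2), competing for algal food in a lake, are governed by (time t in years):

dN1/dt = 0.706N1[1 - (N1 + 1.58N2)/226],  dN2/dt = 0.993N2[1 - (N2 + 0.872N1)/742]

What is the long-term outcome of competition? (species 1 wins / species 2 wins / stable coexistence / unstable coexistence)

species 2 excludes species 1

Compare the nullcline intercepts: K1/α12 = 226/1.58 = 143 < K2 = 742; K2/α21 = 742/0.872 = 851 > K1 = 226.
Since the inequalities point opposite ways, species 2 can invade but species 1 cannot.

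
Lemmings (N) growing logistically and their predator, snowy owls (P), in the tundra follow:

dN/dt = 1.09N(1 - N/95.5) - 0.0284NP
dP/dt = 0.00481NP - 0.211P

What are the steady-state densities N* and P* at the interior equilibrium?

N* ≈ 43.9, P* ≈ 20.8

From dP/dt = 0 with P > 0: 0.00481N* = 0.211, so N* = 43.9.
Substitute into dN/dt = 0: 1.09(1 - 43.9/95.5) = 0.0284P*.
The bracket is 0.541, giving P* = 0.589/0.0284 = 20.8.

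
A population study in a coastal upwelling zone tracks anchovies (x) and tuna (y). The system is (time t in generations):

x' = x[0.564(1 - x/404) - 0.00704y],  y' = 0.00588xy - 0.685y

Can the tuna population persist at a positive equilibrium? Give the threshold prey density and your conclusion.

The predator equation gives dy/dt > 0 only when x > 0.685/0.00588 = 116.
Without the predator, x → K = 404. Since 404 > 116, the predator can invade and persist.

Threshold x = 116; K > 116, so yes, the predator persists.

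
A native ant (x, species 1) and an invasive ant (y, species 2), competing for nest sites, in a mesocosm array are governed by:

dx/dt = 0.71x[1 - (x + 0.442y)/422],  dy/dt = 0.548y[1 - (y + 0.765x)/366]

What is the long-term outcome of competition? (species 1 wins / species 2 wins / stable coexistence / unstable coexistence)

stable coexistence

Compare the nullcline intercepts: K1/α12 = 422/0.442 = 955 > K2 = 366; K2/α21 = 366/0.765 = 478 > K1 = 422.
Since both inequalities hold, each species can invade when rare, so the interior equilibrium is stable.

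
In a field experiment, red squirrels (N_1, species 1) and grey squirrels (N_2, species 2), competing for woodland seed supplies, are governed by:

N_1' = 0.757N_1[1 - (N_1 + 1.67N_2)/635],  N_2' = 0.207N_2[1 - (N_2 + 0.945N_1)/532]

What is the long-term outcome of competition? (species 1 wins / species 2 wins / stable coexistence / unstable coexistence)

Compare the nullcline intercepts: K1/α12 = 635/1.67 = 380 < K2 = 532; K2/α21 = 532/0.945 = 563 < K1 = 635.
Since both are reversed, neither can invade when rare; the interior point is a saddle.

unstable coexistence (outcome depends on initial conditions)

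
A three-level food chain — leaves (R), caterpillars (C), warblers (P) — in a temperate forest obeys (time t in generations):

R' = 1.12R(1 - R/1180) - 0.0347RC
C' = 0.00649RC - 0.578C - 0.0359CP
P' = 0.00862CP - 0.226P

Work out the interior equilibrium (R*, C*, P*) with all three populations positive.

R* ≈ 221, C* ≈ 26.2, P* ≈ 23.9

From dP/dt = 0: 0.00862C* = 0.226, so C* = 26.2.
From dR/dt = 0: 1.12(1 - R*/1180) = 0.0347·26.2, giving R* = 1180·(1 - 0.812) = 221.
From dC/dt = 0: 0.00649·221 - 0.578 = 0.0359P*, so P* = 0.859/0.0359 = 23.9.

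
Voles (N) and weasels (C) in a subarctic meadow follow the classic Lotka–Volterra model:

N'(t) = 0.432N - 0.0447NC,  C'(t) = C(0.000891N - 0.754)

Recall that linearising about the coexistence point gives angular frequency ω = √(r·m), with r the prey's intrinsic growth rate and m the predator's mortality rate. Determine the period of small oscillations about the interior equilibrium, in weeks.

T ≈ 11 weeks

Here r = 0.432 and m = 0.754, so r·m = 0.326.
ω = √0.326 = 0.571 per week, hence T = 2π/ω ≈ 11 weeks.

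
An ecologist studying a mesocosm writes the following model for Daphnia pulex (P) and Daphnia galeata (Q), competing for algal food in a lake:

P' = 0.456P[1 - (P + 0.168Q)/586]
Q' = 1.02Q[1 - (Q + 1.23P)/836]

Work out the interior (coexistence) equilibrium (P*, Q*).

Setting both brackets to zero gives the nullclines P + 0.168Q = 586 and 1.23P + Q = 836.
Substituting Q = 836 - 1.23P into the first: P(1 - 0.168·1.23) = 586 - 0.168·836.
So P* = 446/0.793 = 562, and then Q* = 836 - 1.23·562 = 145.

P* ≈ 562, Q* ≈ 145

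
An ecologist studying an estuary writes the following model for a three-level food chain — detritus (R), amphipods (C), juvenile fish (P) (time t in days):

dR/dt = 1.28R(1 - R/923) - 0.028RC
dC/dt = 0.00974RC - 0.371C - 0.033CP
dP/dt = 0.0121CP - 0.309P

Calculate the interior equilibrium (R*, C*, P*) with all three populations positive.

R* ≈ 407, C* ≈ 25.5, P* ≈ 109

From dP/dt = 0: 0.0121C* = 0.309, so C* = 25.5.
From dR/dt = 0: 1.28(1 - R*/923) = 0.028·25.5, giving R* = 923·(1 - 0.559) = 407.
From dC/dt = 0: 0.00974·407 - 0.371 = 0.033P*, so P* = 3.6/0.033 = 109.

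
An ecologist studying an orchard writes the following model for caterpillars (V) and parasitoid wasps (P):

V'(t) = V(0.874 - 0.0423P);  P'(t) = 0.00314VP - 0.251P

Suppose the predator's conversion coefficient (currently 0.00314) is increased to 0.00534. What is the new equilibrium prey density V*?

V* ≈ 47

At the interior fixed point, setting dP/dt = 0 with P > 0 fixes V* = (predator death rate)/(VP coefficient) — independent of the other coefficients.
With the change, V* = 0.251/0.00534 = 47; it falls from 79.9.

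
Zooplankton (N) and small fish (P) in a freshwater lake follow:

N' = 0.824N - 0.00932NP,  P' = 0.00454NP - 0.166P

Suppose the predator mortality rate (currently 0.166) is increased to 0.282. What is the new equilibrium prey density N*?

N* ≈ 62.1

At the interior fixed point, setting dP/dt = 0 with P > 0 fixes N* = (predator death rate)/(NP coefficient) — independent of the other coefficients.
With the change, N* = 0.282/0.00454 = 62.1; it rises from 36.6.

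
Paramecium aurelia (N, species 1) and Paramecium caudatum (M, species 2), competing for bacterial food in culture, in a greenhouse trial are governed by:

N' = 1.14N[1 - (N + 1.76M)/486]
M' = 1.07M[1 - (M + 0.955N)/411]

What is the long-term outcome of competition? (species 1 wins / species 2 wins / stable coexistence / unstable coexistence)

Compare the nullcline intercepts: K1/α12 = 486/1.76 = 276 < K2 = 411; K2/α21 = 411/0.955 = 430 < K1 = 486.
Since both are reversed, neither can invade when rare; the interior point is a saddle.

unstable coexistence (outcome depends on initial conditions)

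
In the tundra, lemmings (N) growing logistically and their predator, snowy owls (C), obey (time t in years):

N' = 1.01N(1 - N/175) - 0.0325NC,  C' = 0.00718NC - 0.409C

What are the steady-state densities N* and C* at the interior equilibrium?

From dC/dt = 0 with C > 0: 0.00718N* = 0.409, so N* = 57.
Substitute into dN/dt = 0: 1.01(1 - 57/175) = 0.0325C*.
The bracket is 0.674, giving C* = 0.681/0.0325 = 21.

N* ≈ 57, C* ≈ 21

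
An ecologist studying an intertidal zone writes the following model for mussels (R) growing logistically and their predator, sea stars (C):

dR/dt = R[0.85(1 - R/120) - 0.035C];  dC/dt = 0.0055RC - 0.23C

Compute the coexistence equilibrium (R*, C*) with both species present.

From dC/dt = 0 with C > 0: 0.0055R* = 0.23, so R* = 41.8.
Substitute into dR/dt = 0: 0.85(1 - 41.8/120) = 0.035C*.
The bracket is 0.652, giving C* = 0.554/0.035 = 15.8.

R* ≈ 41.8, C* ≈ 15.8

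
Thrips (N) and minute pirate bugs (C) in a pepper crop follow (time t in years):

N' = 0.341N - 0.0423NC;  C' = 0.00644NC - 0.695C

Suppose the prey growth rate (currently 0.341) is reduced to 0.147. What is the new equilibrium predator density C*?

At the interior fixed point, setting dN/dt = 0 with N > 0 fixes C* = (prey growth rate)/(NC coefficient) — independent of the other coefficients.
With the change, C* = 0.147/0.0423 = 3.48; it falls from 8.06.

C* ≈ 3.48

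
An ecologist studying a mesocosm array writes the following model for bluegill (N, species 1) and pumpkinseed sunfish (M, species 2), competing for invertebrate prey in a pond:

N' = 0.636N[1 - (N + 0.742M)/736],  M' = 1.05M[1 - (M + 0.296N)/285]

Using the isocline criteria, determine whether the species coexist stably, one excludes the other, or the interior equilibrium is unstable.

stable coexistence

Compare the nullcline intercepts: K1/α12 = 736/0.742 = 992 > K2 = 285; K2/α21 = 285/0.296 = 963 > K1 = 736.
Since both inequalities hold, each species can invade when rare, so the interior equilibrium is stable.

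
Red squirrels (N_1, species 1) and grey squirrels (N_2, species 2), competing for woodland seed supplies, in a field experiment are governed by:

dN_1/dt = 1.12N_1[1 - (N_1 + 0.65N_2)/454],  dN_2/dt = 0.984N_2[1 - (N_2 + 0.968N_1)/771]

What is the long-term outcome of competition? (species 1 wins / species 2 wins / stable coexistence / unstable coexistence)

Compare the nullcline intercepts: K1/α12 = 454/0.65 = 698 < K2 = 771; K2/α21 = 771/0.968 = 796 > K1 = 454.
Since the inequalities point opposite ways, species 2 can invade but species 1 cannot.

species 2 excludes species 1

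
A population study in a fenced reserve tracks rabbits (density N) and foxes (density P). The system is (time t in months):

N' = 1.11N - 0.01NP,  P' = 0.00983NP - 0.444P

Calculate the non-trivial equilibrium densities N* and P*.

N* ≈ 45.2, P* ≈ 111

Set dP/dt = 0 with P > 0: 0.00983N - 0.444 = 0, so N* = 0.444/0.00983 = 45.2.
Set dN/dt = 0 with N > 0: 1.11 - 0.01P = 0, so P* = 1.11/0.01 = 111.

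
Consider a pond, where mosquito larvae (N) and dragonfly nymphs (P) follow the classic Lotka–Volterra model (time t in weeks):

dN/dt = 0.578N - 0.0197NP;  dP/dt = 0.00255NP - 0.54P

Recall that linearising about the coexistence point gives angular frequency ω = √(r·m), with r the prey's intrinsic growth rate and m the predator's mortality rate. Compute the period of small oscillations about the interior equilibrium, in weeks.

T ≈ 11.2 weeks

Here r = 0.578 and m = 0.54, so r·m = 0.312.
ω = √0.312 = 0.559 per week, hence T = 2π/ω ≈ 11.2 weeks.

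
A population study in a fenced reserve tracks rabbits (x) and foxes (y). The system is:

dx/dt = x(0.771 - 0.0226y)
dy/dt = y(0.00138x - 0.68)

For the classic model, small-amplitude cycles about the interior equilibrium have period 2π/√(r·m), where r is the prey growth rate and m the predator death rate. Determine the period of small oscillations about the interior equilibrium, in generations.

Here r = 0.771 and m = 0.68, so r·m = 0.524.
ω = √0.524 = 0.724 per generation, hence T = 2π/ω ≈ 8.68 generations.

T ≈ 8.68 generations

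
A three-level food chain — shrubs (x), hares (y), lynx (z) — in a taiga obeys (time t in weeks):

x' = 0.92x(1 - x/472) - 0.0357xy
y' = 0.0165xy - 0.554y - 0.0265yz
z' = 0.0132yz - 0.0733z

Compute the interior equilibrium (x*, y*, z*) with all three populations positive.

From dz/dt = 0: 0.0132y* = 0.0733, so y* = 5.55.
From dx/dt = 0: 0.92(1 - x*/472) = 0.0357·5.55, giving x* = 472·(1 - 0.215) = 370.
From dy/dt = 0: 0.0165·370 - 0.554 = 0.0265z*, so z* = 5.56/0.0265 = 210.

x* ≈ 370, y* ≈ 5.55, z* ≈ 210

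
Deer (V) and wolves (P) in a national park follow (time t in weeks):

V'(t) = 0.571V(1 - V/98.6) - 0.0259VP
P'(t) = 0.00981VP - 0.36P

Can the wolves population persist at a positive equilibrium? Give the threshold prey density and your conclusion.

The predator equation gives dP/dt > 0 only when V > 0.36/0.00981 = 36.7.
Without the predator, V → K = 98.6. Since 98.6 > 36.7, the predator can invade and persist.

Threshold V = 36.7; K > 36.7, so yes, the predator persists.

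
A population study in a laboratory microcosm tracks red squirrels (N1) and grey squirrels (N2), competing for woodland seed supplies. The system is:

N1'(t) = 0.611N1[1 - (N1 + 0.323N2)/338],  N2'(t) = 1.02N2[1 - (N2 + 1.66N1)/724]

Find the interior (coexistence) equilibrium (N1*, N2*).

N1* ≈ 225, N2* ≈ 351

Setting both brackets to zero gives the nullclines N1 + 0.323N2 = 338 and 1.66N1 + N2 = 724.
Substituting N2 = 724 - 1.66N1 into the first: N1(1 - 0.323·1.66) = 338 - 0.323·724.
So N1* = 104/0.464 = 225, and then N2* = 724 - 1.66·225 = 351.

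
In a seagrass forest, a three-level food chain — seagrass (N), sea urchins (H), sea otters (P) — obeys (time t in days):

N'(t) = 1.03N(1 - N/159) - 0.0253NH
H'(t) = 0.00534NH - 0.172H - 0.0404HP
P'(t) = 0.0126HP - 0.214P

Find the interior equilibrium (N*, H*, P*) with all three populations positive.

From dP/dt = 0: 0.0126H* = 0.214, so H* = 17.
From dN/dt = 0: 1.03(1 - N*/159) = 0.0253·17, giving N* = 159·(1 - 0.417) = 92.7.
From dH/dt = 0: 0.00534·92.7 - 0.172 = 0.0404P*, so P* = 0.323/0.0404 = 7.99.

N* ≈ 92.7, H* ≈ 17, P* ≈ 7.99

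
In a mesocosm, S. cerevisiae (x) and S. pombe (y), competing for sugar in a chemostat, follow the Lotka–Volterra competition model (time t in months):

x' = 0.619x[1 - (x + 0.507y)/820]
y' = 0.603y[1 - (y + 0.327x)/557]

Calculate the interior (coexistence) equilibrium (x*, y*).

Setting both brackets to zero gives the nullclines x + 0.507y = 820 and 0.327x + y = 557.
Substituting y = 557 - 0.327x into the first: x(1 - 0.507·0.327) = 820 - 0.507·557.
So x* = 538/0.834 = 644, and then y* = 557 - 0.327·644 = 346.

x* ≈ 644, y* ≈ 346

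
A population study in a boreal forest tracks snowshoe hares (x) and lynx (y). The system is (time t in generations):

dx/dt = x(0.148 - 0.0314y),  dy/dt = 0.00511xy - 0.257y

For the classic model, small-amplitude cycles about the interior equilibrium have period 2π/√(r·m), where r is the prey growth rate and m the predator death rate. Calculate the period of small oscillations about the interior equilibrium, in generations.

Here r = 0.148 and m = 0.257, so r·m = 0.038.
ω = √0.038 = 0.195 per generation, hence T = 2π/ω ≈ 32.2 generations.

T ≈ 32.2 generations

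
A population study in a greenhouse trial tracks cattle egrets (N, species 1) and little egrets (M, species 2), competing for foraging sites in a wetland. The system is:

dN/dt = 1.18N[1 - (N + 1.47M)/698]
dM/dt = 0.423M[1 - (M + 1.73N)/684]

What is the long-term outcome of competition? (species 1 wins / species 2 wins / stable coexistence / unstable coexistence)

unstable coexistence (outcome depends on initial conditions)

Compare the nullcline intercepts: K1/α12 = 698/1.47 = 475 < K2 = 684; K2/α21 = 684/1.73 = 395 < K1 = 698.
Since both are reversed, neither can invade when rare; the interior point is a saddle.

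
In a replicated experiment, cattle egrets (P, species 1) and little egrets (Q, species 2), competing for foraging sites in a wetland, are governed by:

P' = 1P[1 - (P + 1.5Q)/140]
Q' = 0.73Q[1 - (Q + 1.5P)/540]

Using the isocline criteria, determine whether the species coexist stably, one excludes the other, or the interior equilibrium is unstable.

Compare the nullcline intercepts: K1/α12 = 140/1.5 = 93.3 < K2 = 540; K2/α21 = 540/1.5 = 360 > K1 = 140.
Since the inequalities point opposite ways, species 2 can invade but species 1 cannot.

species 2 excludes species 1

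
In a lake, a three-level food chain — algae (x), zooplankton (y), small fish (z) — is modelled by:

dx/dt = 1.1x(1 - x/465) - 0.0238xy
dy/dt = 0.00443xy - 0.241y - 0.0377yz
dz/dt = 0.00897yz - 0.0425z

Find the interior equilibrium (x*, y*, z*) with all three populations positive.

x* ≈ 417, y* ≈ 4.74, z* ≈ 42.6

From dz/dt = 0: 0.00897y* = 0.0425, so y* = 4.74.
From dx/dt = 0: 1.1(1 - x*/465) = 0.0238·4.74, giving x* = 465·(1 - 0.103) = 417.
From dy/dt = 0: 0.00443·417 - 0.241 = 0.0377z*, so z* = 1.61/0.0377 = 42.6.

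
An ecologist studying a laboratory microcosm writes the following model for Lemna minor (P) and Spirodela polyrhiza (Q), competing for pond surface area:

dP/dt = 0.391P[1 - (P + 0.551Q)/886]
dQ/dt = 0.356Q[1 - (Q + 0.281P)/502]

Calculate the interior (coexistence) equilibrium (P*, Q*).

P* ≈ 721, Q* ≈ 299

Setting both brackets to zero gives the nullclines P + 0.551Q = 886 and 0.281P + Q = 502.
Substituting Q = 502 - 0.281P into the first: P(1 - 0.551·0.281) = 886 - 0.551·502.
So P* = 609/0.845 = 721, and then Q* = 502 - 0.281·721 = 299.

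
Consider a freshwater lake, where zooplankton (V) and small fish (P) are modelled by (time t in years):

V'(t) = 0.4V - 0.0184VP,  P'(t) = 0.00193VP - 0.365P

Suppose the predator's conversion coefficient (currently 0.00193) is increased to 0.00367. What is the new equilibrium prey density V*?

V* ≈ 99.5

At the interior fixed point, setting dP/dt = 0 with P > 0 fixes V* = (predator death rate)/(VP coefficient) — independent of the other coefficients.
With the change, V* = 0.365/0.00367 = 99.5; it falls from 189.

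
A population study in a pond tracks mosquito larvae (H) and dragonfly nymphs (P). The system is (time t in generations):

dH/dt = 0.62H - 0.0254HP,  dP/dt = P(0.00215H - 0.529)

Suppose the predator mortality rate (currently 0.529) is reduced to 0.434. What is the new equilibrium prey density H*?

At the interior fixed point, setting dP/dt = 0 with P > 0 fixes H* = (predator death rate)/(HP coefficient) — independent of the other coefficients.
With the change, H* = 0.434/0.00215 = 202; it falls from 246.

H* ≈ 202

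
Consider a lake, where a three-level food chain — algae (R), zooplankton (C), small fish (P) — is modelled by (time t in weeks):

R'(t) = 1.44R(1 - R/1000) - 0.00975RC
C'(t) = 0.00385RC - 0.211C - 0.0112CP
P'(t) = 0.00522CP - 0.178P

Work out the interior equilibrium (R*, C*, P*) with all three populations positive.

From dP/dt = 0: 0.00522C* = 0.178, so C* = 34.1.
From dR/dt = 0: 1.44(1 - R*/1000) = 0.00975·34.1, giving R* = 1000·(1 - 0.231) = 769.
From dC/dt = 0: 0.00385·769 - 0.211 = 0.0112P*, so P* = 2.75/0.0112 = 246.

R* ≈ 769, C* ≈ 34.1, P* ≈ 246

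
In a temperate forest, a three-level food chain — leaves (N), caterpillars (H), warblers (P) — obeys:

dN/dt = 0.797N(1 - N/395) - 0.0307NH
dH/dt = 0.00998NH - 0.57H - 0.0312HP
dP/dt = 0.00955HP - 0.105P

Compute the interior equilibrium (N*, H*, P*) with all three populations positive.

N* ≈ 228, H* ≈ 11, P* ≈ 54.6

From dP/dt = 0: 0.00955H* = 0.105, so H* = 11.
From dN/dt = 0: 0.797(1 - N*/395) = 0.0307·11, giving N* = 395·(1 - 0.424) = 228.
From dH/dt = 0: 0.00998·228 - 0.57 = 0.0312P*, so P* = 1.7/0.0312 = 54.6.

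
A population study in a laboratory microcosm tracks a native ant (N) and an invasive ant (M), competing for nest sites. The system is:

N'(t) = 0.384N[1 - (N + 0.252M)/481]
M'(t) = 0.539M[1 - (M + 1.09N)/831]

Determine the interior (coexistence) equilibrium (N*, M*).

Setting both brackets to zero gives the nullclines N + 0.252M = 481 and 1.09N + M = 831.
Substituting M = 831 - 1.09N into the first: N(1 - 0.252·1.09) = 481 - 0.252·831.
So N* = 272/0.725 = 374, and then M* = 831 - 1.09·374 = 423.

N* ≈ 374, M* ≈ 423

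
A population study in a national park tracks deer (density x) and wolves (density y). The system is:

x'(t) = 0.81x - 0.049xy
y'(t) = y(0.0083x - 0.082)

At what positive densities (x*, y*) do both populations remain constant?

x* ≈ 9.88, y* ≈ 16.5

Set dy/dt = 0 with y > 0: 0.0083x - 0.082 = 0, so x* = 0.082/0.0083 = 9.88.
Set dx/dt = 0 with x > 0: 0.81 - 0.049y = 0, so y* = 0.81/0.049 = 16.5.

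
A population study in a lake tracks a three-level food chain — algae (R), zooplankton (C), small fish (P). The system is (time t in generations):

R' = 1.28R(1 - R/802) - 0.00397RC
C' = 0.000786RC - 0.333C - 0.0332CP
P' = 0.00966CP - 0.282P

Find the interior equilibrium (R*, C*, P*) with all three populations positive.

R* ≈ 729, C* ≈ 29.2, P* ≈ 7.24

From dP/dt = 0: 0.00966C* = 0.282, so C* = 29.2.
From dR/dt = 0: 1.28(1 - R*/802) = 0.00397·29.2, giving R* = 802·(1 - 0.0905) = 729.
From dC/dt = 0: 0.000786·729 - 0.333 = 0.0332P*, so P* = 0.24/0.0332 = 7.24.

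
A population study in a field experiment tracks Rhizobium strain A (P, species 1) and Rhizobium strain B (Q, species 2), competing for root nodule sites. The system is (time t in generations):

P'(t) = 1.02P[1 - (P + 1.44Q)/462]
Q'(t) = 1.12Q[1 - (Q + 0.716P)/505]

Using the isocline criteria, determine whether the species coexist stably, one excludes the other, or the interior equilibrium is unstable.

species 2 excludes species 1

Compare the nullcline intercepts: K1/α12 = 462/1.44 = 321 < K2 = 505; K2/α21 = 505/0.716 = 705 > K1 = 462.
Since the inequalities point opposite ways, species 2 can invade but species 1 cannot.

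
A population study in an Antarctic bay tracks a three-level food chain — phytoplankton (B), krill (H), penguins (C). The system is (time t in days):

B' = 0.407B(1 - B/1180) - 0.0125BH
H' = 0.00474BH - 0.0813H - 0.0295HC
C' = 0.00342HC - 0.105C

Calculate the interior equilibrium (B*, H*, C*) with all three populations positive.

From dC/dt = 0: 0.00342H* = 0.105, so H* = 30.7.
From dB/dt = 0: 0.407(1 - B*/1180) = 0.0125·30.7, giving B* = 1180·(1 - 0.943) = 67.3.
From dH/dt = 0: 0.00474·67.3 - 0.0813 = 0.0295C*, so C* = 0.238/0.0295 = 8.06.

B* ≈ 67.3, H* ≈ 30.7, C* ≈ 8.06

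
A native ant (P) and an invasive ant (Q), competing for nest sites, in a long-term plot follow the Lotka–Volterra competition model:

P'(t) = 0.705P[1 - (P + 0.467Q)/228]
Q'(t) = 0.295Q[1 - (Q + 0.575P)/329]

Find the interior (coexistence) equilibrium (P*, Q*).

P* ≈ 102, Q* ≈ 271

Setting both brackets to zero gives the nullclines P + 0.467Q = 228 and 0.575P + Q = 329.
Substituting Q = 329 - 0.575P into the first: P(1 - 0.467·0.575) = 228 - 0.467·329.
So P* = 74.4/0.731 = 102, and then Q* = 329 - 0.575·102 = 271.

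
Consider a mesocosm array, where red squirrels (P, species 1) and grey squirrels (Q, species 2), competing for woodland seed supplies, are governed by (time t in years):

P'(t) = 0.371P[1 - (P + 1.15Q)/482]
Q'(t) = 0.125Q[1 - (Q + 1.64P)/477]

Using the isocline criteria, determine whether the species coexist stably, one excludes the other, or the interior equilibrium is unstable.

Compare the nullcline intercepts: K1/α12 = 482/1.15 = 419 < K2 = 477; K2/α21 = 477/1.64 = 291 < K1 = 482.
Since both are reversed, neither can invade when rare; the interior point is a saddle.

unstable coexistence (outcome depends on initial conditions)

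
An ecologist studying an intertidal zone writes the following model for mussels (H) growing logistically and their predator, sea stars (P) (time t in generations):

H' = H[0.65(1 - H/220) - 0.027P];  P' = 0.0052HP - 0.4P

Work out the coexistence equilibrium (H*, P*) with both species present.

H* ≈ 76.9, P* ≈ 15.7

From dP/dt = 0 with P > 0: 0.0052H* = 0.4, so H* = 76.9.
Substitute into dH/dt = 0: 0.65(1 - 76.9/220) = 0.027P*.
The bracket is 0.65, giving P* = 0.423/0.027 = 15.7.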